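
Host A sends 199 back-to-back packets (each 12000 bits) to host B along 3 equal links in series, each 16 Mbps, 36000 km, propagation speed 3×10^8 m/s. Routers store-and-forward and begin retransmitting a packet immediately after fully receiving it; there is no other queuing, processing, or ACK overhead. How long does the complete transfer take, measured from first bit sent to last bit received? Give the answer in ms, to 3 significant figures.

511 ms

Per-hop transmission t_tx = L/R = 12000/16000000 = 0.75 ms.
Per-hop propagation t_prop = 36000000/300000000 = 120 ms.
Pipeline fill: first packet needs 3·t_tx to clear all hops; remaining 198 packets each add one t_tx.
Total = (3+199-1)·t_tx + 3·t_prop = 201·0.75 + 3·120 = 511 ms.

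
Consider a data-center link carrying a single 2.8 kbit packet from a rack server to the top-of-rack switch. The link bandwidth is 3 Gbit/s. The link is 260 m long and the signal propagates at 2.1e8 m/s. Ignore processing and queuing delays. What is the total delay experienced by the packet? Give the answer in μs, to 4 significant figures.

2.171 μs

L = 2800 bits.
Transmission delay = L/R = 2800 / 3000000000 = 0.933333 μs.
Propagation delay = d/s = 260 m / 210000000 m/s = 1.2381 μs.
Total = 2.171 μs.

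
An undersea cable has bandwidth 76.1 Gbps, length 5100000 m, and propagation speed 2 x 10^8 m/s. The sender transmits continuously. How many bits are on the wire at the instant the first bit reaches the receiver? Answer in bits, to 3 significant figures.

Propagation delay = 5100000 / 200000000 = 0.0255 s.
BDP = R × t_prop = 76100000000 × 0.0255 = 1940550000 bits.

1940000000 bits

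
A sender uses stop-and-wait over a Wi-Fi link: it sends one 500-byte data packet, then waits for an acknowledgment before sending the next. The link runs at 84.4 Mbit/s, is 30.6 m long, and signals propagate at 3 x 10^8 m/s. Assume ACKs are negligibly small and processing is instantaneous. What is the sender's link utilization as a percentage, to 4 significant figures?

t_tx = L/R = 4000/84400000 = 4.73934e-05 s.
t_prop = 30.6/300000000 = 1.02e-07 s; RTT = 2.04e-07 s.
Cycle = t_tx + RTT = 4.75974e-05 s.
Utilization = t_tx / cycle = 4.73934e-05/4.75974e-05 = 99.57 %.

99.57 %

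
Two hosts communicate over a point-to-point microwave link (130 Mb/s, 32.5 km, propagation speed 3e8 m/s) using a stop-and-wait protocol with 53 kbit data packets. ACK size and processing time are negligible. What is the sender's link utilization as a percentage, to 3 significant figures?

65.3 %

t_tx = L/R = 53000/130000000 = 0.000407692 s.
t_prop = 32500/300000000 = 0.000108333 s; RTT = 0.000216667 s.
Cycle = t_tx + RTT = 0.000624359 s.
Utilization = t_tx / cycle = 0.000407692/0.000624359 = 65.3 %.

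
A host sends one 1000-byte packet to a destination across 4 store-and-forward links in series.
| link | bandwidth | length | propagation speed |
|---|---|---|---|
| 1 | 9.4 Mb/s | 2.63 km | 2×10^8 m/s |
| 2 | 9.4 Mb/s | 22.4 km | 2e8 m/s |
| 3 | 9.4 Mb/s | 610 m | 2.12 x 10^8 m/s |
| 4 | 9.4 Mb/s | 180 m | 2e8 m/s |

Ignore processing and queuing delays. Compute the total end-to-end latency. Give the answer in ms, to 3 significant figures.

L = 1000 × 8 = 8000 bits.
Transmission delay per hop = L/R = 8000/9400000 = 0.851064 ms; 4 hops → 3.40426 ms.
Propagation delays (d/s per hop): 0.01315, 0.112, 0.00287736, 0.0009 ms; sum = 0.128927 ms.
End-to-end = 3.53 ms.

3.53 ms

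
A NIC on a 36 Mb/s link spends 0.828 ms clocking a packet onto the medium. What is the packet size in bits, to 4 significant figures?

29810 bits

L = R × t_tx = 36000000 b/s × 0.000828 s = 29808 bits.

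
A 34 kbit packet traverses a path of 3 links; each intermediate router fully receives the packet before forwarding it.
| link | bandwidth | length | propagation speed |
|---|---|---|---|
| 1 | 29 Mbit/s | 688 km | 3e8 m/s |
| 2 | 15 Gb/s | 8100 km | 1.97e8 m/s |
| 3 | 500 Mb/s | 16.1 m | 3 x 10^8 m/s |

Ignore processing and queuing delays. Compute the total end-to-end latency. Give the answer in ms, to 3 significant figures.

44.7 ms

L = 34000 bits.
Transmission delays (L/R per hop): 1.17241, 0.00226667, 0.068 ms; sum = 1.24268 ms.
Propagation delays (d/s per hop): 2.29333, 41.1168, 5.36667e-05 ms; sum = 43.4101 ms.
End-to-end = 44.7 ms.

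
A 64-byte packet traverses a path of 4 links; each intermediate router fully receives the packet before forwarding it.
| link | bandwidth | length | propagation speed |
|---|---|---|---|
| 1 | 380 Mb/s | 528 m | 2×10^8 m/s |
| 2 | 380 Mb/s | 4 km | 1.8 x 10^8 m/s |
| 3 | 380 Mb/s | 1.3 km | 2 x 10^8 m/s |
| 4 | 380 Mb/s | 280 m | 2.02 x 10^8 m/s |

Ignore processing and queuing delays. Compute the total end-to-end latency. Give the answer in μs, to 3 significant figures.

38.1 μs

L = 64 × 8 = 512 bits.
Transmission delay per hop = L/R = 512/380000000 = 1.34737 μs; 4 hops → 5.38947 μs.
Propagation delays (d/s per hop): 2.64, 22.2222, 6.5, 1.38614 μs; sum = 32.7484 μs.
End-to-end = 38.1 μs.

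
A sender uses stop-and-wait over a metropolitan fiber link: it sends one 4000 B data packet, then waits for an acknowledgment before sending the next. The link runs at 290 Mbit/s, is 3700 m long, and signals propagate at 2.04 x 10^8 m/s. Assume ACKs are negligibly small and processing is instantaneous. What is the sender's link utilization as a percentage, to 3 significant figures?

75.3 %

t_tx = L/R = 32000/290000000 = 0.000110345 s.
t_prop = 3700/204000000 = 1.81373e-05 s; RTT = 3.62745e-05 s.
Cycle = t_tx + RTT = 0.000146619 s.
Utilization = t_tx / cycle = 0.000110345/0.000146619 = 75.3 %.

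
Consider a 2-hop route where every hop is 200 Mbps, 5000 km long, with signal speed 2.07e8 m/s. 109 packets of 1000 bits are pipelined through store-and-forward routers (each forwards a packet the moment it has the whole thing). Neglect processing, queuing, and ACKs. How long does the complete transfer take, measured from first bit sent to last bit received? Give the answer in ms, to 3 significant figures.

Per-hop transmission t_tx = L/R = 1000/200000000 = 0.005 ms.
Per-hop propagation t_prop = 5000000/2.07e+08 = 24.1546 ms.
Pipeline fill: first packet needs 2·t_tx to clear all hops; remaining 108 packets each add one t_tx.
Total = (2+109-1)·t_tx + 2·t_prop = 110·0.005 + 2·24.1546 = 48.9 ms.

48.9 ms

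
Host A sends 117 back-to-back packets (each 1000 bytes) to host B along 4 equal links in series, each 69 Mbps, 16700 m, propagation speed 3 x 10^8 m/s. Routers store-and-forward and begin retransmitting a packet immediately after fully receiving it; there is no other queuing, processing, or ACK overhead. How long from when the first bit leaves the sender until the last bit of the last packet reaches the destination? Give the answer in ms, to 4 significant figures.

Per-hop transmission t_tx = L/R = 8000/69000000 = 0.115942 ms.
Per-hop propagation t_prop = 16700/300000000 = 0.0556667 ms.
Pipeline fill: first packet needs 4·t_tx to clear all hops; remaining 116 packets each add one t_tx.
Total = (4+117-1)·t_tx + 4·t_prop = 120·0.115942 + 4·0.0556667 = 14.14 ms.

14.14 ms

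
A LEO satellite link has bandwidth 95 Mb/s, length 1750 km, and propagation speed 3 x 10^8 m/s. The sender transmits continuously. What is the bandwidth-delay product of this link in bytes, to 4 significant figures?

69270 bytes

Propagation delay = 1750000 / 300000000 = 0.00583333 s.
BDP = R × t_prop = 95000000 × 0.00583333 = 554167 bits.
In bytes: 554167/8 = 69270 bytes.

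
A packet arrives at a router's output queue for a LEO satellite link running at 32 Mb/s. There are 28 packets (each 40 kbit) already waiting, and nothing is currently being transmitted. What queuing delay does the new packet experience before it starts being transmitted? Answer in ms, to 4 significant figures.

Each queued packet: L/R = 40000/32000000 = 1.25 ms.
28 queued → 35 ms.
Queuing delay = 35.00 ms.

35.00 ms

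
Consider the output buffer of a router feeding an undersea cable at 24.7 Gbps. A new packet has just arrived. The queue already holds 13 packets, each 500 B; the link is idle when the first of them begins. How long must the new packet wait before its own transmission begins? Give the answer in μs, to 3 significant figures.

Each queued packet: L/R = 4000/24700000000 = 0.161943 μs.
13 queued → 2.10526 μs.
Queuing delay = 2.11 μs.

2.11 μs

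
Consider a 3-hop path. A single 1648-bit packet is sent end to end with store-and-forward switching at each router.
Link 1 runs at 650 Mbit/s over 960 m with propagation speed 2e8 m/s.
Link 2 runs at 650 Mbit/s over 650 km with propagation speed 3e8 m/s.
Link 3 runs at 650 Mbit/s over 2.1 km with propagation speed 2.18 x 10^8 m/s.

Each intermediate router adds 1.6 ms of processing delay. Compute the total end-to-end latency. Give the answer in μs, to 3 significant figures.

5390 μs

Transmission delay per hop = L/R = 1648/650000000 = 2.53538 μs; 3 hops → 7.60615 μs.
Propagation delays (d/s per hop): 4.8, 2166.67, 9.63303 μs; sum = 2181.1 μs.
Processing at 2 router(s): 2 × 1.6 ms = 3200 μs.
End-to-end = 5390 μs.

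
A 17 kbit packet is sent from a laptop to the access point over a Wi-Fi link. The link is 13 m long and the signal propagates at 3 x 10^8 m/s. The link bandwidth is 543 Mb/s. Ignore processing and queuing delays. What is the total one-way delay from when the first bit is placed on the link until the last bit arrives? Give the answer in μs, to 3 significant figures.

31.4 μs

L = 17000 bits.
Transmission delay = L/R = 17000 / 543000000 = 31.3076 μs.
Propagation delay = d/s = 13 m / 300000000 m/s = 0.0433333 μs.
Total = 31.4 μs.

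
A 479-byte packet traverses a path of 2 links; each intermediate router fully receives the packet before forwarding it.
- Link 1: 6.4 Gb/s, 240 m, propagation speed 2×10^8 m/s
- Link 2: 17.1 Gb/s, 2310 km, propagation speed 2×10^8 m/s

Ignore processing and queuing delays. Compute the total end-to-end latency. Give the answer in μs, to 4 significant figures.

11550 μs

L = 479 × 8 = 3832 bits.
Transmission delays (L/R per hop): 0.59875, 0.224094 μs; sum = 0.822844 μs.
Propagation delays (d/s per hop): 1.2, 11550 μs; sum = 11551.2 μs.
End-to-end = 11550 μs.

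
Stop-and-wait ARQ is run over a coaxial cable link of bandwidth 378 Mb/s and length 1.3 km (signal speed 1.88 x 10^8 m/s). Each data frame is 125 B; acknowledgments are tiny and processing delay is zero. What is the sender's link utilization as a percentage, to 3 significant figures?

16.1 %

t_tx = L/R = 1000/378000000 = 2.6455e-06 s.
t_prop = 1300/188000000 = 6.91489e-06 s; RTT = 1.38298e-05 s.
Cycle = t_tx + RTT = 1.64753e-05 s.
Utilization = t_tx / cycle = 2.6455e-06/1.64753e-05 = 16.1 %.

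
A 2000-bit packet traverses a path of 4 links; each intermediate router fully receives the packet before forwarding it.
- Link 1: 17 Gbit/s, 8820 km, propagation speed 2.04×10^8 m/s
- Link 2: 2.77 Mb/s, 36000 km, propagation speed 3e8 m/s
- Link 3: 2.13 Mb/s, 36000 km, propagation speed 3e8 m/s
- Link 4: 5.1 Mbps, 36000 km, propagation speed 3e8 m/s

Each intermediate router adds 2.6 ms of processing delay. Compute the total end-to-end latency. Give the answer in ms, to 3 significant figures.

Transmission delays (L/R per hop): 0.000117647, 0.722022, 0.938967, 0.392157 ms; sum = 2.05326 ms.
Propagation delays (d/s per hop): 43.2353, 120, 120, 120 ms; sum = 403.235 ms.
Processing at 3 router(s): 3 × 2.6 ms = 7.8 ms.
End-to-end = 413 ms.

413 ms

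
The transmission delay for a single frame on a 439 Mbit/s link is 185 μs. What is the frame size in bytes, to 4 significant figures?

10150 bytes

L = R × t_tx = 439000000 b/s × 0.000185 s = 81215 bits.
In bytes: 81215 / 8 = 10150 bytes.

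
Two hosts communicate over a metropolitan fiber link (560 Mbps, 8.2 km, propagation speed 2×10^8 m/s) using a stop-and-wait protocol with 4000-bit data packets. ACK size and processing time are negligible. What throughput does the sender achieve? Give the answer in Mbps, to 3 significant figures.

44.9 Mbps

t_tx = L/R = 4000/560000000 = 7.14286e-06 s.
t_prop = 8200/200000000 = 4.1e-05 s; RTT = 8.2e-05 s.
Cycle = t_tx + RTT = 8.91429e-05 s.
Throughput = L / cycle = 4000 / 8.91429e-05 = 44.9 Mbps.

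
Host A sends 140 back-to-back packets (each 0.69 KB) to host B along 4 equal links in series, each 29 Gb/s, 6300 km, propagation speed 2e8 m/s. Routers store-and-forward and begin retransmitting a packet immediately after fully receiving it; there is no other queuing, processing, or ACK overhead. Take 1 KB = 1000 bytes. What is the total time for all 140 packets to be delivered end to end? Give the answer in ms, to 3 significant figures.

Per-hop transmission t_tx = L/R = 5520/29000000000 = 0.000190345 ms.
Per-hop propagation t_prop = 6300000/200000000 = 31.5 ms.
Pipeline fill: first packet needs 4·t_tx to clear all hops; remaining 139 packets each add one t_tx.
Total = (4+140-1)·t_tx + 4·t_prop = 143·0.000190345 + 4·31.5 = 126 ms.

126 ms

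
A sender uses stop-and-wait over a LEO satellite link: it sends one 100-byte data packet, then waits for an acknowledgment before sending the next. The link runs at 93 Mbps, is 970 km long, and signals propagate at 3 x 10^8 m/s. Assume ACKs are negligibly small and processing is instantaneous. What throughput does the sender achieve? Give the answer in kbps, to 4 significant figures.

123.5 kbps

t_tx = L/R = 800/93000000 = 8.60215e-06 s.
t_prop = 970000/300000000 = 0.00323333 s; RTT = 0.00646667 s.
Cycle = t_tx + RTT = 0.00647527 s.
Throughput = L / cycle = 800 / 0.00647527 = 123.5 kbps.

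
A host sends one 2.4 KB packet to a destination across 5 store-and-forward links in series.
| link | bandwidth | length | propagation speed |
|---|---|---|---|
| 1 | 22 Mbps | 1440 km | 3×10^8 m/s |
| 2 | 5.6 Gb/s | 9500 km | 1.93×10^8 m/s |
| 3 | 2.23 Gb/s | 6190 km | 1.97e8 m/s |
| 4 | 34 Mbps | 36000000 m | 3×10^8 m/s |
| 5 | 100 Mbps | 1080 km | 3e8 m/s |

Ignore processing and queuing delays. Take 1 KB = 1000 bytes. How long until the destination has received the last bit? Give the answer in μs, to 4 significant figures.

L = 19200 bits.
Transmission delays (L/R per hop): 872.727, 3.42857, 8.60987, 564.706, 192 μs; sum = 1641.47 μs.
Propagation delays (d/s per hop): 4800, 49222.8, 31421.3, 120000, 3600 μs; sum = 209044 μs.
End-to-end = 210700 μs.

210700 μs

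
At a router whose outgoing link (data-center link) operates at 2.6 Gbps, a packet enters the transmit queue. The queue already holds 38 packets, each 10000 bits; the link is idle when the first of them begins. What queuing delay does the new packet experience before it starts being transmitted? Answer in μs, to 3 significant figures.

Each queued packet: L/R = 10000/2600000000 = 3.84615 μs.
38 queued → 146.154 μs.
Queuing delay = 146 μs.

146 μs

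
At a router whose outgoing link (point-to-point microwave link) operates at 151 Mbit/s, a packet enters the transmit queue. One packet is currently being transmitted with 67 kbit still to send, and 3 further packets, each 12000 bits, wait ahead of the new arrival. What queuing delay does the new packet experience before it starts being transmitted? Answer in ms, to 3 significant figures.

0.682 ms

Each queued packet: L/R = 12000/151000000 = 0.0794702 ms.
3 queued → 0.238411 ms.
Plus remaining 67000 bits of current packet: 0.443709 ms.
Queuing delay = 0.682 ms.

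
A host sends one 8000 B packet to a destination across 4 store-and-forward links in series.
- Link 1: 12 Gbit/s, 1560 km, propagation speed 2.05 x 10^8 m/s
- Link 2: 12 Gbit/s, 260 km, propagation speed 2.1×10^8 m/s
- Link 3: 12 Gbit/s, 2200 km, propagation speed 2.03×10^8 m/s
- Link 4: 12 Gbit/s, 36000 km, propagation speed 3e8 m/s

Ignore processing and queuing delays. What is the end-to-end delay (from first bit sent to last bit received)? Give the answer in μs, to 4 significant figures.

L = 8000 × 8 = 64000 bits.
Transmission delay per hop = L/R = 64000/12000000000 = 5.33333 μs; 4 hops → 21.3333 μs.
Propagation delays (d/s per hop): 7609.76, 1238.1, 10837.4, 120000 μs; sum = 139685 μs.
End-to-end = 139700 μs.

139700 μs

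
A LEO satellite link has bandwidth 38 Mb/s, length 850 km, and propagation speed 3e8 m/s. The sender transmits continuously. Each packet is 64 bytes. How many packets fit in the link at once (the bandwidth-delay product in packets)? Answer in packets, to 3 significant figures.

210 packets

Propagation delay = 850000 / 300000000 = 0.00283333 s.
BDP = R × t_prop = 38000000 × 0.00283333 = 107667 bits.
In packets of 512 bits: 210 packets.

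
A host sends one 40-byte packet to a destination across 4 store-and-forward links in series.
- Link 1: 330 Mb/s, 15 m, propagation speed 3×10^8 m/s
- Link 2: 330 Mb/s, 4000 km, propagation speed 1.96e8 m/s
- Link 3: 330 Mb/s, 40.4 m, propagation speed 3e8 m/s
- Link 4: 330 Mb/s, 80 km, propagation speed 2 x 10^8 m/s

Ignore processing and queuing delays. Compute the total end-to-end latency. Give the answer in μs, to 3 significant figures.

20800 μs

L = 40 × 8 = 320 bits.
Transmission delay per hop = L/R = 320/330000000 = 0.969697 μs; 4 hops → 3.87879 μs.
Propagation delays (d/s per hop): 0.05, 20408.2, 0.134667, 400 μs; sum = 20808.3 μs.
End-to-end = 20800 μs.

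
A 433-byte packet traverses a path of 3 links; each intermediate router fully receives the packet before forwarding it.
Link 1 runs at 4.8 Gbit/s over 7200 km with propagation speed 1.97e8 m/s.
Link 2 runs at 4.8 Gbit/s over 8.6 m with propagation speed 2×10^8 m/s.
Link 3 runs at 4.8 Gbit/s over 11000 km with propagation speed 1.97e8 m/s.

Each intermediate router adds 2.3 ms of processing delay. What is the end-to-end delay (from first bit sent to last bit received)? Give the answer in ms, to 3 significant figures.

97.0 ms

L = 433 × 8 = 3464 bits.
Transmission delay per hop = L/R = 3464/4800000000 = 0.000721667 ms; 3 hops → 0.002165 ms.
Propagation delays (d/s per hop): 36.5482, 4.3e-05, 55.8376 ms; sum = 92.3858 ms.
Processing at 2 router(s): 2 × 2.3 ms = 4.6 ms.
End-to-end = 97.0 ms.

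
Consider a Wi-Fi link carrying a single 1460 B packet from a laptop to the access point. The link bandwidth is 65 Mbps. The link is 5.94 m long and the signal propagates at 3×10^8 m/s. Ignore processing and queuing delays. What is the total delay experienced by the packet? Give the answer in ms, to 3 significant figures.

L = 1460 × 8 = 11680 bits.
Transmission delay = L/R = 11680 / 65000000 = 0.179692 ms.
Propagation delay = d/s = 5.94 m / 300000000 m/s = 1.98e-05 ms.
Total = 0.180 ms.

0.180 ms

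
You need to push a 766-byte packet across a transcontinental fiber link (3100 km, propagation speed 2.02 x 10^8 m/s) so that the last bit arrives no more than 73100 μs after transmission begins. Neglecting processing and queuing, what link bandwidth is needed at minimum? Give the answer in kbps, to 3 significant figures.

106 kbps

L = 6128 bits.
Propagation delay = 3100000 / 202000000 = 15346.5 μs.
Transmission budget = 73100 − 15346.5 = 57753.5 μs.
R ≥ L / t_tx = 6128 bits / 0.0577535 s = 106 kbps.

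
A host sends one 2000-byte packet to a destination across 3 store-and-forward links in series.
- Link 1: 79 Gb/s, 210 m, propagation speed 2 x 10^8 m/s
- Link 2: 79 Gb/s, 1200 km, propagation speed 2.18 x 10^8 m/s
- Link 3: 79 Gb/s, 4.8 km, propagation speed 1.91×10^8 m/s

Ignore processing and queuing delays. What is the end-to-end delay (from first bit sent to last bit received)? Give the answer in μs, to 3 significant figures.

L = 2000 × 8 = 16000 bits.
Transmission delay per hop = L/R = 16000/79000000000 = 0.202532 μs; 3 hops → 0.607595 μs.
Propagation delays (d/s per hop): 1.05, 5504.59, 25.1309 μs; sum = 5530.77 μs.
End-to-end = 5530 μs.

5530 μs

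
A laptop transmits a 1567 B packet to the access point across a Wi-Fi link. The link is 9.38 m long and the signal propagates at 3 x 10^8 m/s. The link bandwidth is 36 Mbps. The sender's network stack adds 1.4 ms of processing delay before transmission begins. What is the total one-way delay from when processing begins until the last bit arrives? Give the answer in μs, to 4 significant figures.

L = 1567 × 8 = 12536 bits.
Transmission delay = L/R = 12536 / 36000000 = 348.222 μs.
Propagation delay = d/s = 9.38 m / 300000000 m/s = 0.0312667 μs.
Plus processing delay 1.4 ms = 1400 μs.
Total = 1748 μs.

1748 μs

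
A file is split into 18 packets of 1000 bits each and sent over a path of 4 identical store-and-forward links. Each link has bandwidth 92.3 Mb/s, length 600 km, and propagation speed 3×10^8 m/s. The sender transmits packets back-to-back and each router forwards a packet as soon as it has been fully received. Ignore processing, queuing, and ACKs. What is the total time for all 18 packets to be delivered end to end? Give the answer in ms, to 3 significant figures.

8.23 ms

Per-hop transmission t_tx = L/R = 1000/92300000 = 0.0108342 ms.
Per-hop propagation t_prop = 600000/300000000 = 2 ms.
Pipeline fill: first packet needs 4·t_tx to clear all hops; remaining 17 packets each add one t_tx.
Total = (4+18-1)·t_tx + 4·t_prop = 21·0.0108342 + 4·2 = 8.23 ms.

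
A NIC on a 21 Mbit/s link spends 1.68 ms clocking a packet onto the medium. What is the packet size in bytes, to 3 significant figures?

L = R × t_tx = 21000000 b/s × 0.00168 s = 35280 bits.
In bytes: 35280 / 8 = 4410 bytes.

4410 bytes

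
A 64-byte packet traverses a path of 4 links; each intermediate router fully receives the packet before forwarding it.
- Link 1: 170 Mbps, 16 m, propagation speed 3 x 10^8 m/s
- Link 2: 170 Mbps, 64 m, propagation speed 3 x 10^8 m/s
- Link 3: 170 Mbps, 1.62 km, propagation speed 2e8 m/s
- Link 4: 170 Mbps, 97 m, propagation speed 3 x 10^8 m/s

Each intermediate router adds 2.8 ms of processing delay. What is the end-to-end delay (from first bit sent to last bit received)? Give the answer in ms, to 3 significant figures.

L = 64 × 8 = 512 bits.
Transmission delay per hop = L/R = 512/170000000 = 0.00301176 ms; 4 hops → 0.0120471 ms.
Propagation delays (d/s per hop): 5.33333e-05, 0.000213333, 0.0081, 0.000323333 ms; sum = 0.00869 ms.
Processing at 3 router(s): 3 × 2.8 ms = 8.4 ms.
End-to-end = 8.42 ms.

8.42 ms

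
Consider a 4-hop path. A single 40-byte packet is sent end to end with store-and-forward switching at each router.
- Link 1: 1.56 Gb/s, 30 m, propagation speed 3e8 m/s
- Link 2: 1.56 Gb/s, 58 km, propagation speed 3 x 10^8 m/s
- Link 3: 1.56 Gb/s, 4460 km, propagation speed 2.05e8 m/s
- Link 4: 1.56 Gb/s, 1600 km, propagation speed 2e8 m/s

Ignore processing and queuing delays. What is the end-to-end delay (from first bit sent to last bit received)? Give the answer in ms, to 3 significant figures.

30.0 ms

L = 40 × 8 = 320 bits.
Transmission delay per hop = L/R = 320/1560000000 = 0.000205128 ms; 4 hops → 0.000820513 ms.
Propagation delays (d/s per hop): 0.0001, 0.193333, 21.7561, 8 ms; sum = 29.9495 ms.
End-to-end = 30.0 ms.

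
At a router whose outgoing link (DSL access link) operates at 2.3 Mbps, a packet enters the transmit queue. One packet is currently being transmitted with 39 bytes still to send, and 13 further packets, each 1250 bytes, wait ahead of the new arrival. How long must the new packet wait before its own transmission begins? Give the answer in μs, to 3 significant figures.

Each queued packet: L/R = 10000/2300000 = 4347.83 μs.
13 queued → 56521.7 μs.
Plus remaining 312 bits of current packet: 135.652 μs.
Queuing delay = 56700 μs.

56700 μs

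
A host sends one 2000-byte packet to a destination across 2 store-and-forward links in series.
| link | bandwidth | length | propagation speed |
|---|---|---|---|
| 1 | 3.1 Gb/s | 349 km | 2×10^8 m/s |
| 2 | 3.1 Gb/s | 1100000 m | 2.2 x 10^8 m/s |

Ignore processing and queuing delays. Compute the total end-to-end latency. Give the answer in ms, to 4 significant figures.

6.755 ms

L = 2000 × 8 = 16000 bits.
Transmission delay per hop = L/R = 16000/3100000000 = 0.00516129 ms; 2 hops → 0.0103226 ms.
Propagation delays (d/s per hop): 1.745, 5 ms; sum = 6.745 ms.
End-to-end = 6.755 ms.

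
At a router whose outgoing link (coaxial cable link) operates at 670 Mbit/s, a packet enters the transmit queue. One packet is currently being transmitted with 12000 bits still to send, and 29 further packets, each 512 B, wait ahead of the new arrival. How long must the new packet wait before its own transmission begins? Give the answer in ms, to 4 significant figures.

0.1952 ms

Each queued packet: L/R = 4096/670000000 = 0.00611343 ms.
29 queued → 0.17729 ms.
Plus remaining 12000 bits of current packet: 0.0179104 ms.
Queuing delay = 0.1952 ms.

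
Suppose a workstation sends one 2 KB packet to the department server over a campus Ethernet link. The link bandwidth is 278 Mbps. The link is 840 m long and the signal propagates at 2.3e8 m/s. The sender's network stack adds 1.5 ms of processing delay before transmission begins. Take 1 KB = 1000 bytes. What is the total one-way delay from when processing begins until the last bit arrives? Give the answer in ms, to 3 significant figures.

L = 16000 bits.
Transmission delay = L/R = 16000 / 278000000 = 0.057554 ms.
Propagation delay = d/s = 840 m / 2.3e+08 m/s = 0.00365217 ms.
Plus processing delay 1.5 ms = 1.5 ms.
Total = 1.56 ms.

1.56 ms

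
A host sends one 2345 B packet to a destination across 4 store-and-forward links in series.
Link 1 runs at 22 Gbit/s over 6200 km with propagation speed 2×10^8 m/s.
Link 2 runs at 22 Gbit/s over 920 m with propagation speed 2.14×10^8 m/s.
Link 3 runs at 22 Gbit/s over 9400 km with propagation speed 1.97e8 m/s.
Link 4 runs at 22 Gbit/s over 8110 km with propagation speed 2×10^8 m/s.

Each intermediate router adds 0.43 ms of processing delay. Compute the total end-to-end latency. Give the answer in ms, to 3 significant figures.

L = 2345 × 8 = 18760 bits.
Transmission delay per hop = L/R = 18760/22000000000 = 0.000852727 ms; 4 hops → 0.00341091 ms.
Propagation delays (d/s per hop): 31, 0.00429907, 47.7157, 40.55 ms; sum = 119.27 ms.
Processing at 3 router(s): 3 × 0.43 ms = 1.29 ms.
End-to-end = 121 ms.

121 ms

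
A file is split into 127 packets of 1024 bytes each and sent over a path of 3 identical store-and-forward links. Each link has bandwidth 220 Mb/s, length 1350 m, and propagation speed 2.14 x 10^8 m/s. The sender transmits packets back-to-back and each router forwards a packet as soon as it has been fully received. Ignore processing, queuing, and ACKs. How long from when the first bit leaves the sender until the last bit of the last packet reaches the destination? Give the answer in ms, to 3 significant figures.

4.82 ms

Per-hop transmission t_tx = L/R = 8192/220000000 = 0.0372364 ms.
Per-hop propagation t_prop = 1350/214000000 = 0.00630841 ms.
Pipeline fill: first packet needs 3·t_tx to clear all hops; remaining 126 packets each add one t_tx.
Total = (3+127-1)·t_tx + 3·t_prop = 129·0.0372364 + 3·0.00630841 = 4.82 ms.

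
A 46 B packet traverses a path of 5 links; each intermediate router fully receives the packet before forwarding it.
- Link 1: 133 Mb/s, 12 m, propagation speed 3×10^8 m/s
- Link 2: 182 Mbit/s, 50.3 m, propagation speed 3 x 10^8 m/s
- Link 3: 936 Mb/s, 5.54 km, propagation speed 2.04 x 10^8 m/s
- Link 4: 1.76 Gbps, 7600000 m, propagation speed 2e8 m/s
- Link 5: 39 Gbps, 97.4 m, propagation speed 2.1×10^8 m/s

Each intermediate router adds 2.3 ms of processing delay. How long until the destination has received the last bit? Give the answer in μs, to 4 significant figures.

L = 46 × 8 = 368 bits.
Transmission delays (L/R per hop): 2.76692, 2.02198, 0.393162, 0.209091, 0.0094359 μs; sum = 5.40058 μs.
Propagation delays (d/s per hop): 0.04, 0.167667, 27.1569, 38000, 0.46381 μs; sum = 38027.8 μs.
Processing at 4 router(s): 4 × 2.3 ms = 9200 μs.
End-to-end = 47230 μs.

47230 μs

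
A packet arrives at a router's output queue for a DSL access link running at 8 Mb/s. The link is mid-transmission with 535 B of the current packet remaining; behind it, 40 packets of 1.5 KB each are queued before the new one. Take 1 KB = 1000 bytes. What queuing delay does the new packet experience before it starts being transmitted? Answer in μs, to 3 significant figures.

60500 μs

Each queued packet: L/R = 12000/8000000 = 1500 μs.
40 queued → 60000 μs.
Plus remaining 4280 bits of current packet: 535 μs.
Queuing delay = 60500 μs.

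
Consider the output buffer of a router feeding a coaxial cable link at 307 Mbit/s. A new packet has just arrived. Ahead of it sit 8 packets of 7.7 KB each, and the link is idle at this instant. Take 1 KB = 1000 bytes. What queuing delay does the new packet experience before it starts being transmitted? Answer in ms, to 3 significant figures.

1.61 ms

Each queued packet: L/R = 61600/307000000 = 0.200651 ms.
8 queued → 1.60521 ms.
Queuing delay = 1.61 ms.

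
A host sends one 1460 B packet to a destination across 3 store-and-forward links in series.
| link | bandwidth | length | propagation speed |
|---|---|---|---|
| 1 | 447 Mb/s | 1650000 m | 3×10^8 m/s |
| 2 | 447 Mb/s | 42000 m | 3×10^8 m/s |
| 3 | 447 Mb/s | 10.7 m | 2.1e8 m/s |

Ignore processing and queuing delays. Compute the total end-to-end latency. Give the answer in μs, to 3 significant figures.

5720 μs

L = 1460 × 8 = 11680 bits.
Transmission delay per hop = L/R = 11680/447000000 = 26.1298 μs; 3 hops → 78.3893 μs.
Propagation delays (d/s per hop): 5500, 140, 0.0509524 μs; sum = 5640.05 μs.
End-to-end = 5720 μs.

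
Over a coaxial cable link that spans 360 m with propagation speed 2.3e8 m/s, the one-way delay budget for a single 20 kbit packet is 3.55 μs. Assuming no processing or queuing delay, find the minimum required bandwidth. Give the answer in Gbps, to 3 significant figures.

Propagation delay = 360 / 2.3e+08 = 1.56522 μs.
Transmission budget = 3.55 − 1.56522 = 1.98478 μs.
R ≥ L / t_tx = 20000 bits / 1.98478e-06 s = 10.1 Gbps.

10.1 Gbps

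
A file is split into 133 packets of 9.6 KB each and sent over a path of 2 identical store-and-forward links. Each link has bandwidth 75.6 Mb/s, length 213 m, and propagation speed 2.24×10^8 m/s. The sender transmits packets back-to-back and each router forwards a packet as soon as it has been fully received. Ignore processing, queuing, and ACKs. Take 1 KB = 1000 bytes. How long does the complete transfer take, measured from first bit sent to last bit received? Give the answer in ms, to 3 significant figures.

Per-hop transmission t_tx = L/R = 76800/75600000 = 1.01587 ms.
Per-hop propagation t_prop = 213/2.24e+08 = 0.000950893 ms.
Pipeline fill: first packet needs 2·t_tx to clear all hops; remaining 132 packets each add one t_tx.
Total = (2+133-1)·t_tx + 2·t_prop = 134·1.01587 + 2·0.000950893 = 136 ms.

136 ms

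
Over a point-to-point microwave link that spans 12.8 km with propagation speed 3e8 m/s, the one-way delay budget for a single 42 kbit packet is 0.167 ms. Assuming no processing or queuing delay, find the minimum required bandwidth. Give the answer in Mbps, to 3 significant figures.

338 Mbps

Propagation delay = 12800 / 300000000 = 0.0426667 ms.
Transmission budget = 0.167 − 0.0426667 = 0.124333 ms.
R ≥ L / t_tx = 42000 bits / 0.000124333 s = 338 Mbps.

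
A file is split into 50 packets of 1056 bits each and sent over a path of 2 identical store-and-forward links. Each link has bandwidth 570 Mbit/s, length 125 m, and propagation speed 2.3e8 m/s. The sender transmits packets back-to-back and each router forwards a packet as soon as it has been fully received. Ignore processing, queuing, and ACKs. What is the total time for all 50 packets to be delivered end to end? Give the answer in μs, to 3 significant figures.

Per-hop transmission t_tx = L/R = 1056/570000000 = 1.85263 μs.
Per-hop propagation t_prop = 125/2.3e+08 = 0.543478 μs.
Pipeline fill: first packet needs 2·t_tx to clear all hops; remaining 49 packets each add one t_tx.
Total = (2+50-1)·t_tx + 2·t_prop = 51·1.85263 + 2·0.543478 = 95.6 μs.

95.6 μs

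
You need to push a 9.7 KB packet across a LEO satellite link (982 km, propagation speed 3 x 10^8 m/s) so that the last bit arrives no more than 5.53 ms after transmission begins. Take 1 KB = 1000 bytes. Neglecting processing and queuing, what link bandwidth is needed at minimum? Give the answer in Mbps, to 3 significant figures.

L = 77600 bits.
Propagation delay = 982000 / 300000000 = 3.27333 ms.
Transmission budget = 5.53 − 3.27333 = 2.25667 ms.
R ≥ L / t_tx = 77600 bits / 0.00225667 s = 34.4 Mbps.

34.4 Mbps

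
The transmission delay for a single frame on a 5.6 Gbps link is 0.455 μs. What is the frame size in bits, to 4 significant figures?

2548 bits

L = R × t_tx = 5600000000 b/s × 4.55e-07 s = 2548 bits.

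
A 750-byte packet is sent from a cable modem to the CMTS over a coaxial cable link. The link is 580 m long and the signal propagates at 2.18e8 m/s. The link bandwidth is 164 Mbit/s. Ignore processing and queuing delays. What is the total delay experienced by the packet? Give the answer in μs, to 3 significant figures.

L = 750 × 8 = 6000 bits.
Transmission delay = L/R = 6000 / 164000000 = 36.5854 μs.
Propagation delay = d/s = 580 m / 2.18e+08 m/s = 2.66055 μs.
Total = 39.2 μs.

39.2 μs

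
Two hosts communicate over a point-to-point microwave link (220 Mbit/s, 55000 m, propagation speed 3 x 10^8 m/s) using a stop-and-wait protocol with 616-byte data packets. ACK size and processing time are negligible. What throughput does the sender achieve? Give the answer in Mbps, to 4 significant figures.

12.67 Mbps

t_tx = L/R = 4928/220000000 = 2.24e-05 s.
t_prop = 55000/300000000 = 0.000183333 s; RTT = 0.000366667 s.
Cycle = t_tx + RTT = 0.000389067 s.
Throughput = L / cycle = 4928 / 0.000389067 = 12.67 Mbps.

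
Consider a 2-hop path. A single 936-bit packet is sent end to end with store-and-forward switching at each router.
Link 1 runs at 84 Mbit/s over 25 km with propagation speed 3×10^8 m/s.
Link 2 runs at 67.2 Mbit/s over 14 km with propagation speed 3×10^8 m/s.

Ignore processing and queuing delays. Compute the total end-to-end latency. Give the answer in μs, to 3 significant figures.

155 μs

Transmission delays (L/R per hop): 11.1429, 13.9286 μs; sum = 25.0714 μs.
Propagation delays (d/s per hop): 83.3333, 46.6667 μs; sum = 130 μs.
End-to-end = 155 μs.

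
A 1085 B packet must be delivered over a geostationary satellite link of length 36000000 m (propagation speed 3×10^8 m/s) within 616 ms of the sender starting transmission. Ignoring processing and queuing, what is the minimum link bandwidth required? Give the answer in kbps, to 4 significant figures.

L = 8680 bits.
Propagation delay = 36000000 / 300000000 = 120 ms.
Transmission budget = 616 − 120 = 496 ms.
R ≥ L / t_tx = 8680 bits / 0.496 s = 17.50 kbps.

17.50 kbps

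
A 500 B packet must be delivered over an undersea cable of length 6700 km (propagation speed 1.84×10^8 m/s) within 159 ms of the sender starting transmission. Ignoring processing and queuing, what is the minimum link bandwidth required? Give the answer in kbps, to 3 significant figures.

L = 4000 bits.
Propagation delay = 6700000 / 184000000 = 36.413 ms.
Transmission budget = 159 − 36.413 = 122.587 ms.
R ≥ L / t_tx = 4000 bits / 0.122587 s = 32.6 kbps.

32.6 kbps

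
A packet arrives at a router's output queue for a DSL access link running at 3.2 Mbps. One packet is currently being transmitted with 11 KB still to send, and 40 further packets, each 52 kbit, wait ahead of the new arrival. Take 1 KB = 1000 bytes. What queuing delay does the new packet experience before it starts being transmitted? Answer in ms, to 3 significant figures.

678 ms

Each queued packet: L/R = 52000/3200000 = 16.25 ms.
40 queued → 650 ms.
Plus remaining 88000 bits of current packet: 27.5 ms.
Queuing delay = 678 ms.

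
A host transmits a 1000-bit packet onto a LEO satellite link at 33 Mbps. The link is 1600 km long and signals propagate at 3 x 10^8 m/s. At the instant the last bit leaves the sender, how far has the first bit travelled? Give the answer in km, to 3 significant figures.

t_tx = L/R = 1000/33000000 = 3.0303e-05 s.
Distance = s × t_tx = 300000000 × 3.0303e-05 = 9.09 km.

9.09 km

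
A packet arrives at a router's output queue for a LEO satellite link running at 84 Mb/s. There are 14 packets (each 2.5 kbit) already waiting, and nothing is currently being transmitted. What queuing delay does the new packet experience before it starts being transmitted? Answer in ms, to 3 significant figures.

0.417 ms

Each queued packet: L/R = 2500/84000000 = 0.0297619 ms.
14 queued → 0.416667 ms.
Queuing delay = 0.417 ms.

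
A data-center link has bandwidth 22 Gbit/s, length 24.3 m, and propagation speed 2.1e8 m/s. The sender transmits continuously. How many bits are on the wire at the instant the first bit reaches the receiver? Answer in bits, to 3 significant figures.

Propagation delay = 24.3 / 210000000 = 1.15714e-07 s.
BDP = R × t_prop = 22000000000 × 1.15714e-07 = 2545.71 bits.

2550 bits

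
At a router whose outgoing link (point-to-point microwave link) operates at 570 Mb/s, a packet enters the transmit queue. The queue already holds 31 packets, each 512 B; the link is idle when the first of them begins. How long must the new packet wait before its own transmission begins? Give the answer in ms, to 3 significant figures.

Each queued packet: L/R = 4096/570000000 = 0.00718596 ms.
31 queued → 0.222765 ms.
Queuing delay = 0.223 ms.

0.223 ms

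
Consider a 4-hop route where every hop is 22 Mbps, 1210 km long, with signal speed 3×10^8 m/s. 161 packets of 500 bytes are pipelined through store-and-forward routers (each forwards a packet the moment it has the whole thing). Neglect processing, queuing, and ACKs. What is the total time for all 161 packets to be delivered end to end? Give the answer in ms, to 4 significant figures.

45.95 ms

Per-hop transmission t_tx = L/R = 4000/22000000 = 0.181818 ms.
Per-hop propagation t_prop = 1210000/300000000 = 4.03333 ms.
Pipeline fill: first packet needs 4·t_tx to clear all hops; remaining 160 packets each add one t_tx.
Total = (4+161-1)·t_tx + 4·t_prop = 164·0.181818 + 4·4.03333 = 45.95 ms.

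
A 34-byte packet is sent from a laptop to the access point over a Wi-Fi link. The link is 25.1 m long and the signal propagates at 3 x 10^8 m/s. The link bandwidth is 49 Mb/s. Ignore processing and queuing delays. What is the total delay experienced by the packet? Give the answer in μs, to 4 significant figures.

5.635 μs

L = 34 × 8 = 272 bits.
Transmission delay = L/R = 272 / 49000000 = 5.55102 μs.
Propagation delay = d/s = 25.1 m / 300000000 m/s = 0.0836667 μs.
Total = 5.635 μs.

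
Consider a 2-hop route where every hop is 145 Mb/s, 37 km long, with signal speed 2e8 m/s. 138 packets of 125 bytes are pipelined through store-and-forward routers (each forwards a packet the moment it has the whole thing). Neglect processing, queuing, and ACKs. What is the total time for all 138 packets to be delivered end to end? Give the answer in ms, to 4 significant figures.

Per-hop transmission t_tx = L/R = 1000/145000000 = 0.00689655 ms.
Per-hop propagation t_prop = 37000/200000000 = 0.185 ms.
Pipeline fill: first packet needs 2·t_tx to clear all hops; remaining 137 packets each add one t_tx.
Total = (2+138-1)·t_tx + 2·t_prop = 139·0.00689655 + 2·0.185 = 1.329 ms.

1.329 ms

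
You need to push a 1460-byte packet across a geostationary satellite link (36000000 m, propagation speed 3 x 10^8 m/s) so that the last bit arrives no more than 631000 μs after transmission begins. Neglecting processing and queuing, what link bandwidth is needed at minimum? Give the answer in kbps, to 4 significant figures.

L = 11680 bits.
Propagation delay = 36000000 / 300000000 = 120000 μs.
Transmission budget = 631000 − 120000 = 511000 μs.
R ≥ L / t_tx = 11680 bits / 0.511 s = 22.86 kbps.

22.86 kbps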